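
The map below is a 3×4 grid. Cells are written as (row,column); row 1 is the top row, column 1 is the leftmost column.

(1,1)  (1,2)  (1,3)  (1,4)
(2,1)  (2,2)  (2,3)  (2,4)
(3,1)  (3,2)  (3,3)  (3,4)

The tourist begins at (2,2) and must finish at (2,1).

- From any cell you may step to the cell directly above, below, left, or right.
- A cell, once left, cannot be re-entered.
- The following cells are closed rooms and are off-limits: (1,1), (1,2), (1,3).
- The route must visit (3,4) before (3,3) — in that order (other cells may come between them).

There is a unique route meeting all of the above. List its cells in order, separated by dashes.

The waypoints must appear in the order (3,4), (3,3), with no cell reused.
Route from (2,2): 2× right (reaching (2,4)), down to (3,4), 3× left (reaching (3,1)), up to (2,1) — 7 moves in all.
Check: order respected ((3,4) at step 3, (3,3) at step 4).

(2,2) - (2,3) - (2,4) - (3,4) - (3,3) - (3,2) - (3,1) - (2,1)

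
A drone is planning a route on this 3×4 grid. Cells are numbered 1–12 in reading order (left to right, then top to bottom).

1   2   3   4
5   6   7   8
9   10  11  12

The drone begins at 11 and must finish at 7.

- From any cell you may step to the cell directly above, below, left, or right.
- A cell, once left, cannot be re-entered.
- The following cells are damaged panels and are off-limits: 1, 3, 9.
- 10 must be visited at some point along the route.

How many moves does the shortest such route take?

Any route passes through 10 somewhere between 11 and 7. Summing Manhattan distances along the two legs (11 → 10 → 7) gives a lower bound of 1 + 2 = 3 moves.
A route of 3 moves achieves this: 11 → 10 → 6 → 7.
Since 3 matches the lower bound, it is optimal.

3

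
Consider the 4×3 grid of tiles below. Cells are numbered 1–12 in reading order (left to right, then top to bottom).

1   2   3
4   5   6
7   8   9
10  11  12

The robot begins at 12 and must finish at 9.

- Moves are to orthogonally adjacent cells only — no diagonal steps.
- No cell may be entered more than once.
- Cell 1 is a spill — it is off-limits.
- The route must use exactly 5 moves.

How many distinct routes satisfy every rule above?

2

Need simple routes of exactly 5 moves from 12 to 9 (Manhattan distance 1, so 2 moves are spent on a detour and 2 undoing it).
Enumerating: 12 11 8 5 6 9 | 12 11 10 7 8 9.
That gives 2 routes.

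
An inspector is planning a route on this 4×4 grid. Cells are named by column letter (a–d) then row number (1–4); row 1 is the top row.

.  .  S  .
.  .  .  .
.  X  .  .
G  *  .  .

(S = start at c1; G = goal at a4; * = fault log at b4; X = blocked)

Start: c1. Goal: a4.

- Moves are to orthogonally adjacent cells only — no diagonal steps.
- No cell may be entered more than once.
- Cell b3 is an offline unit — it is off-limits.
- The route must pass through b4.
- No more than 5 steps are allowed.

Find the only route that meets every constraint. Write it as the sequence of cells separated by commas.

c1, c2, c3, c4, b4, a4

Any route must reach b4 and still end at a4 within 5 moves, so the order of the required stops is forced.
Route from c1: down 3 to c4, left 2 to a4 — 5 moves in all.
Check: all required cells visited; 5 ≤ 5 moves.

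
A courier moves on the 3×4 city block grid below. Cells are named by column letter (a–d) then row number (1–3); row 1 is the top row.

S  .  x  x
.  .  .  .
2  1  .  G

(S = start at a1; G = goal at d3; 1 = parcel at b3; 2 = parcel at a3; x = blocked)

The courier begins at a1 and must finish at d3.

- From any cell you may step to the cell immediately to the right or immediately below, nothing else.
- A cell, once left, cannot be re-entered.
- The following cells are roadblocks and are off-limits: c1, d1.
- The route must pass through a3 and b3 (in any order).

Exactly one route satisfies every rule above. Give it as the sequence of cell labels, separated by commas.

a1, a2, a3, b3, c3, d3

Moves only go right or down, so the column and row indices never decrease.
Route from a1: 2× down (reaching a3), 3× right (reaching d3) — 5 moves in all.
Check: all required cells visited.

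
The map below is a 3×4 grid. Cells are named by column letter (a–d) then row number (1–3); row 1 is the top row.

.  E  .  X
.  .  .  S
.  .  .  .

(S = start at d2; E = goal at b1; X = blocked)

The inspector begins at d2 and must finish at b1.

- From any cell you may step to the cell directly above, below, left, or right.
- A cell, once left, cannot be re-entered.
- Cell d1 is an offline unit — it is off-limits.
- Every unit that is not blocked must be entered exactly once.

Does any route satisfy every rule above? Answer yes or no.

no

Colour the cells like a checkerboard: each orthogonal step flips colour, so a Hamiltonian route alternates colours. Here there are 6 cells of one colour and 5 of the other, with start on the opposite colour to the goal — the counts and endpoints can't be arranged into an alternating sequence of length 11, so no Hamiltonian route exists.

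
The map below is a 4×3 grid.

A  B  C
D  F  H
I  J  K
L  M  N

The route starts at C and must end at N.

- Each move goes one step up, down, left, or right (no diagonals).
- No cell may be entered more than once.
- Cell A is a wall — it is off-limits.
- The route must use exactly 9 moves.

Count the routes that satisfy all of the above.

Need simple routes of exactly 9 moves from C to N (Manhattan distance 3, so 3 moves are spent on a detour and 3 undoing it).
Enumerating: C H K J F D I L M N | C H F D I L M J K N | C B F D I L M J K N | C B F H K J I L M N.
That gives 4 routes.

4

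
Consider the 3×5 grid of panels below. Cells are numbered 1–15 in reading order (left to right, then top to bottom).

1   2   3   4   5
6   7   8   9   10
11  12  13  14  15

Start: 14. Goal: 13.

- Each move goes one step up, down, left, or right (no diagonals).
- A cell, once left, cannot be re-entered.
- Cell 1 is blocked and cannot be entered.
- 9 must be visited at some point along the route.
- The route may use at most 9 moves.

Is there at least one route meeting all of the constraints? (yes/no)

One route that works: 14 → 9 → 8 → 13.

yes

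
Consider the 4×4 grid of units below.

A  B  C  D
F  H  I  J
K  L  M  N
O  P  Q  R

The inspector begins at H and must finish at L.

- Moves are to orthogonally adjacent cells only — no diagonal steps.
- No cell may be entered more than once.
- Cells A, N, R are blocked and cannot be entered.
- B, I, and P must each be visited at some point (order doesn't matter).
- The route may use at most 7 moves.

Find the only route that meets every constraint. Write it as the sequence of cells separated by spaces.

H B C I M Q P L

Any route must reach B, I, and P and still end at L within 7 moves, so the order of the required stops is forced.
Route from H: up to B, right to C, 3× down (reaching Q), left to P, up to L — 7 moves in all.
Check: all required cells visited; 7 ≤ 7 moves.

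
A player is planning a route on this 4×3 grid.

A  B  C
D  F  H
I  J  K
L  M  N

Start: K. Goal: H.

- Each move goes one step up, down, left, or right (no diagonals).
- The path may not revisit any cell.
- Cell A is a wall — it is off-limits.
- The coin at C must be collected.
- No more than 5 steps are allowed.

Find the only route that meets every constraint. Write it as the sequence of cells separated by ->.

Any route must reach C and still end at H within 5 moves, so the order of the required stops is forced.
Route from K: left to J, 2× up (reaching B), right to C, down to H — 5 moves in all.
Check: all required cells visited; 5 ≤ 5 moves.

K -> J -> F -> B -> C -> H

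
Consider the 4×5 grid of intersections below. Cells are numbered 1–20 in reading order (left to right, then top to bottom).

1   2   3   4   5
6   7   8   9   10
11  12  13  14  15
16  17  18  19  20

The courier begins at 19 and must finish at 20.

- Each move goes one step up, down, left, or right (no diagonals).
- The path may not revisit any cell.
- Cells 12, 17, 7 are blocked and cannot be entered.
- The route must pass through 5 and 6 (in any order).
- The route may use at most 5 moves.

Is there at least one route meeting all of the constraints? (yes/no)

Even ignoring the no-revisit rule, getting from 19 to 20, taking the cheapest ordering 19 → 6 → 5 → 20 needs at least 7 + 5 + 3 = 15 moves (fewest moves per leg, detouring around blocked cells), which exceeds the 5-move limit.

no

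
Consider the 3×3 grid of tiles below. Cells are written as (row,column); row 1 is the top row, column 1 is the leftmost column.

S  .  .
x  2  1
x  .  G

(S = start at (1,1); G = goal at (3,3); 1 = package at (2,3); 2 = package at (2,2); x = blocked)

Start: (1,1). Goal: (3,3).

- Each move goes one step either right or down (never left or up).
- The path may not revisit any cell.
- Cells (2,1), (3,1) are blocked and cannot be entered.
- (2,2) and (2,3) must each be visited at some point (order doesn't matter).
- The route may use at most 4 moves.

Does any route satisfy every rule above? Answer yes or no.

yes

One route that works: (1,1) → (1,2) → (2,2) → (2,3) → (3,3).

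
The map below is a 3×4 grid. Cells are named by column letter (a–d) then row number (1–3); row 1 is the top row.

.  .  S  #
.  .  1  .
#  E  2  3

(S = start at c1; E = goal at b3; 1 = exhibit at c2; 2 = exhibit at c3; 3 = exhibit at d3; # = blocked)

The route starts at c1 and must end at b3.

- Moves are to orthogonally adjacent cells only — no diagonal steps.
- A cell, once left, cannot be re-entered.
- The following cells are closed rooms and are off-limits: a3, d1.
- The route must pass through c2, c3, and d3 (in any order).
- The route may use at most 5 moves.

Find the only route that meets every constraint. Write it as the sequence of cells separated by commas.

c1, c2, d2, d3, c3, b3

The budget equals the shortest possible length, so every move has to be on a shortest route through the required cells.
Route from c1: down 1 to c2, right 1 to d2, down 1 to d3, left 2 to b3 — 5 moves in all.
Check: all required cells visited; 5 ≤ 5 moves.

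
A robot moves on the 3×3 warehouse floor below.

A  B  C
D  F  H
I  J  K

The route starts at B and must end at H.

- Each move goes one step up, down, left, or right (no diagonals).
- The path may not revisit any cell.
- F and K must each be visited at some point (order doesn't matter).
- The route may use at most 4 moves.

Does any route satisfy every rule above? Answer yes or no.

One route that works: B → F → J → K → H.

yes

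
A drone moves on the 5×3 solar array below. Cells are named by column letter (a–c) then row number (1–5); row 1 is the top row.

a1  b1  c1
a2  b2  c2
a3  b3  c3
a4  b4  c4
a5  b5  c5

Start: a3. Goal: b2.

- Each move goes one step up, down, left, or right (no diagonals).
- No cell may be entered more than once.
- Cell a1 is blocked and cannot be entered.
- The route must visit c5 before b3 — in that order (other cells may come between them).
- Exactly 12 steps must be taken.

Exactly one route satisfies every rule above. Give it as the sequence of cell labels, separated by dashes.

a3 - a4 - a5 - b5 - c5 - c4 - b4 - b3 - c3 - c2 - c1 - b1 - b2

The waypoints must appear in the order c5, b3, with no cell reused.
Route from a3: 2× down (reaching a5), 2× right (reaching c5), up to c4, left to b4, up to b3, right to c3, 2× up (reaching c1), left to b1, down to b2 — 12 moves in all.
Check: order respected (c5 at step 4, b3 at step 7); 12 moves as required.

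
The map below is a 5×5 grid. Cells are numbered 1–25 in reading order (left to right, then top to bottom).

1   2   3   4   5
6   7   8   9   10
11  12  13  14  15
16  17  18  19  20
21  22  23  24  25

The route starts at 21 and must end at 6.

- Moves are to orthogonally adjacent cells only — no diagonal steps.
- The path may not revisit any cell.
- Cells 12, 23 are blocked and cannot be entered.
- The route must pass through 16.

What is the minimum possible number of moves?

Any route passes through 16 somewhere between 21 and 6. Summing Manhattan distances along the two legs (21 → 16 → 6) gives a lower bound of 1 + 2 = 3 moves.
A route of 3 moves achieves this: 21 → 16 → 11 → 6.
Since 3 matches the lower bound, it is optimal.

3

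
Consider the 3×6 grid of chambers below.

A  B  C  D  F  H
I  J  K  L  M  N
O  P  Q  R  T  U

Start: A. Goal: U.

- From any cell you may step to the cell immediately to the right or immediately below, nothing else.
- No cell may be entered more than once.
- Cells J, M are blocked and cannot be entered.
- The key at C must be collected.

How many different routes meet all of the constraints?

A right/down-only route from A to U makes exactly 2 down-moves and 5 right-moves in some order.
With no other constraints that would be C(7,2) = 21 routes.
Split at C and multiply the segment counts (each segment already excludes blocked cells): A→C: 1; C→U: 4; product = 4.
That gives 4 routes.

4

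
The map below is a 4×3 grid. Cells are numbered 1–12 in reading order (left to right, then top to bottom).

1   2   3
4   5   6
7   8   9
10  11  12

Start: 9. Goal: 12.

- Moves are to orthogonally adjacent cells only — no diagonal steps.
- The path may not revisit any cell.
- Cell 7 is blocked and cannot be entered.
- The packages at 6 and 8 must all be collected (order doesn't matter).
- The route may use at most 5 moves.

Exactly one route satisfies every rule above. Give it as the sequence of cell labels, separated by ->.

9 -> 6 -> 5 -> 8 -> 11 -> 12

Any route must reach 6 and 8 and still end at 12 within 5 moves, so the order of the required stops is forced.
Route from 9: up to 6, left to 5, 2× down (reaching 11), right to 12 — 5 moves in all.
Check: all required cells visited; 5 ≤ 5 moves.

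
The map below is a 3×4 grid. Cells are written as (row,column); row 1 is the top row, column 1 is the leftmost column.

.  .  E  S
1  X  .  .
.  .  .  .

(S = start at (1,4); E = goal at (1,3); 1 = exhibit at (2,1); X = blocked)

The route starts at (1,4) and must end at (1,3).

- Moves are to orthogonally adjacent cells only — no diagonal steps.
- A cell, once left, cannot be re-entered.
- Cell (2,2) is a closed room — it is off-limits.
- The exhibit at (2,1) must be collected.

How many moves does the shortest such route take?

9

Any route passes through (2,1) somewhere between (1,4) and (1,3). Summing Manhattan distances along the two legs ((1,4) → (2,1) → (1,3)) gives a lower bound of 4 + 3 = 7 moves.
The shortest route satisfying every rule uses 9 moves: (1,4) → (2,4) → (3,4) → (3,3) → (3,2) → (3,1) → (2,1) → (1,1) → (1,2) → (1,3).
The bound of 7 isn't tight here; checking systematically, no route of length 7 through 8 satisfies every constraint, so 9 is the minimum.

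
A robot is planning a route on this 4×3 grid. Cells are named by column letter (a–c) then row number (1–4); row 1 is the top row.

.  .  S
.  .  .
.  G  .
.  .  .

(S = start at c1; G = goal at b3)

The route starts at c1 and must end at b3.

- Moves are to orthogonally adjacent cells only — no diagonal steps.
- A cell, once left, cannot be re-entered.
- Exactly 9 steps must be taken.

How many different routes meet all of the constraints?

Need simple routes of exactly 9 moves from c1 to b3 (Manhattan distance 3, so 3 moves are spent on a detour and 3 undoing it).
Enumerating: c1 c2 c3 c4 b4 a4 a3 a2 b2 b3 | c1 c2 b2 b1 a1 a2 a3 a4 b4 b3 | c1 c2 b2 a2 a3 a4 b4 c4 c3 b3 | c1 b1 b2 a2 a3 a4 b4 c4 c3 b3 | c1 b1 b2 c2 c3 c4 b4 a4 a3 b3 | c1 b1 a1 a2 a3 a4 b4 c4 c3 b3 | c1 b1 a1 a2 b2 c2 c3 c4 b4 b3.
That gives 7 routes.

7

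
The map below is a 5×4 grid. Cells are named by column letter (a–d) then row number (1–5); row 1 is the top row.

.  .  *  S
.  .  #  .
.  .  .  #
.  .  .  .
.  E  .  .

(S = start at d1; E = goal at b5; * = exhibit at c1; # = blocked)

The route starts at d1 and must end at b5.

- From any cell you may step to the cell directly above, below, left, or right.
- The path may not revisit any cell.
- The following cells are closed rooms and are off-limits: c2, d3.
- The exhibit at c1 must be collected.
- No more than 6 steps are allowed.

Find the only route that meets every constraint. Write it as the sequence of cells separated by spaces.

Any route must reach c1 and still end at b5 within 6 moves, so the order of the required stops is forced.
Route from d1: 2× left (reaching b1), 4× down (reaching b5) — 6 moves in all.
Check: all required cells visited; 6 ≤ 6 moves.

d1 c1 b1 b2 b3 b4 b5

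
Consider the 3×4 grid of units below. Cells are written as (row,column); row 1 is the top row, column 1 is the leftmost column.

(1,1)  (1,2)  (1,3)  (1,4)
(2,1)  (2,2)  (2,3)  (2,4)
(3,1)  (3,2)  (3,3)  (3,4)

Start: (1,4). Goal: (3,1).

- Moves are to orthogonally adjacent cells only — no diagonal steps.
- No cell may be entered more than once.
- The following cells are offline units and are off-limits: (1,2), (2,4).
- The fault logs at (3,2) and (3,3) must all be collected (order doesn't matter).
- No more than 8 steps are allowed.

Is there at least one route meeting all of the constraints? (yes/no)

One route that works: (1,4) → (1,3) → (2,3) → (3,3) → (3,2) → (3,1).

yes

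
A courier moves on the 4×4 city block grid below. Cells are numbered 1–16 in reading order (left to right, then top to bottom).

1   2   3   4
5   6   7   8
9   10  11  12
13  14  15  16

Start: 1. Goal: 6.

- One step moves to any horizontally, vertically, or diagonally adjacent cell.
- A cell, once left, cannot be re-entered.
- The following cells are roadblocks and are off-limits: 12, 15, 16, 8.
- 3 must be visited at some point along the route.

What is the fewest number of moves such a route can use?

Any route passes through 3 somewhere between 1 and 6. Summing Chebyshev distances along the two legs (1 → 3 → 6) gives a lower bound of 2 + 1 = 3 moves.
A route of 3 moves achieves this: 1 → 2 → 3 → 6.
Since 3 matches the lower bound, it is optimal.

3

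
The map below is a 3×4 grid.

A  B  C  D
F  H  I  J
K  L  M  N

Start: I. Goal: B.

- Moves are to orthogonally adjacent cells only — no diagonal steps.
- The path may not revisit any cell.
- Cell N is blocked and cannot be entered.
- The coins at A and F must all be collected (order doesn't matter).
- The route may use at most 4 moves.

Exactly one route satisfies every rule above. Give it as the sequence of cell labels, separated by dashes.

The 4-move cap with required stops at A, F leaves no slack for detours.
Route from I: left 2 to F, up 1 to A, right 1 to B — 4 moves in all.
Check: all required cells visited; 4 ≤ 4 moves.

I - H - F - A - B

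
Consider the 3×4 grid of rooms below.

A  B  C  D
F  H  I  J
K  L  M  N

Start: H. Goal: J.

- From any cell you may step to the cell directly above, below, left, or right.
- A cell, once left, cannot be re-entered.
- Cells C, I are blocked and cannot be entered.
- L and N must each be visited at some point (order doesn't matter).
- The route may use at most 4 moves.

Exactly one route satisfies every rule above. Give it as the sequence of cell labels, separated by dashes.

The budget equals the shortest possible length, so every move has to be on a shortest route through the required cells.
Route from H: down to L, 2× right (reaching N), up to J — 4 moves in all.
Check: all required cells visited; 4 ≤ 4 moves.

H - L - M - N - J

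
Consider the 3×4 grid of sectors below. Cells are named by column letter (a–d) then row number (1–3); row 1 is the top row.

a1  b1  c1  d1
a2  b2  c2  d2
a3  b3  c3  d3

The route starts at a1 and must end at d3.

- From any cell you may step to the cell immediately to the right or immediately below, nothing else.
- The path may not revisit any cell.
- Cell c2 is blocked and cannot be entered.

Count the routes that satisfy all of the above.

A right/down-only route from a1 to d3 makes exactly 2 down-moves and 3 right-moves in some order.
With no other constraints that would be C(5,2) = 10 routes.
Subtract routes through each blocked cell (inclusion–exclusion for overlaps): − through c2: 6 → 4.
That gives 4 routes.

4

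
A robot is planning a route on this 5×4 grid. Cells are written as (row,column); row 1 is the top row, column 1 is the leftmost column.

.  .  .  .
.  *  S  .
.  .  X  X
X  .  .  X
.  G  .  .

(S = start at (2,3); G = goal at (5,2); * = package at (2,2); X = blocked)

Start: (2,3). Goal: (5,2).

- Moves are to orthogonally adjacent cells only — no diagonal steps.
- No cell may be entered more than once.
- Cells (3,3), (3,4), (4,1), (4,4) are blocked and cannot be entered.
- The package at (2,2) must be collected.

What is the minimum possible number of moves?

Any route passes through (2,2) somewhere between (2,3) and (5,2). Summing Manhattan distances along the two legs ((2,3) → (2,2) → (5,2)) gives a lower bound of 1 + 3 = 4 moves.
A route of 4 moves achieves this: (2,3) → (2,2) → (3,2) → (4,2) → (5,2).
Since 4 matches the lower bound, it is optimal.

4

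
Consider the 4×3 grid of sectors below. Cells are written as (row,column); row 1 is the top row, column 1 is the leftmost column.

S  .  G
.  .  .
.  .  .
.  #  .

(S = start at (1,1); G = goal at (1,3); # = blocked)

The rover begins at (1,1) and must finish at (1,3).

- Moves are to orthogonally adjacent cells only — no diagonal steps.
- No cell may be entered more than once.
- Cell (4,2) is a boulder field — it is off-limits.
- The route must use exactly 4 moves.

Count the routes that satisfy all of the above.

Need simple routes of exactly 4 moves from (1,1) to (1,3) (Manhattan distance 2, so 1 moves are spent on a detour and 1 undoing it).
Enumerating: (1,1) (2,1) (2,2) (1,2) (1,3) | (1,1) (2,1) (2,2) (2,3) (1,3) | (1,1) (1,2) (2,2) (2,3) (1,3).
That gives 3 routes.

3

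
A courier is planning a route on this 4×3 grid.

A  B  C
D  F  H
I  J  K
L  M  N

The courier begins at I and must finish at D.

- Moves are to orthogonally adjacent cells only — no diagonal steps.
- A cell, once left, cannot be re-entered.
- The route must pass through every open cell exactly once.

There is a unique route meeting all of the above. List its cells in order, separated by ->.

I -> L -> M -> N -> K -> J -> F -> H -> C -> B -> A -> D

Need to visit all 12 open cells exactly once, starting at I and ending at D.
Cell N has only two open neighbours (K and M), so the path must pass straight through it: one of those is the cell it's entered from and the other is where it exits.
Route from I: down 1 to L, right 2 to N, up 1 to K, left 1 to J, up 1 to F, right 1 to H, up 1 to C, left 2 to A, down 1 to D — 11 moves in all.
Check: all 12 open cells covered.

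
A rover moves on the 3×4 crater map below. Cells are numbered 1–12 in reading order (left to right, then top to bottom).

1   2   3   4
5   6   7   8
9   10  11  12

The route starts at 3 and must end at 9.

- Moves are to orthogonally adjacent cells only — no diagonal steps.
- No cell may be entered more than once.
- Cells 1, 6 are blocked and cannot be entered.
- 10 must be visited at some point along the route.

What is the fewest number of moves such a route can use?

Any route passes through 10 somewhere between 3 and 9. Summing Manhattan distances along the two legs (3 → 10 → 9) gives a lower bound of 3 + 1 = 4 moves.
A route of 4 moves achieves this: 3 → 7 → 11 → 10 → 9.
Since 4 matches the lower bound, it is optimal.

4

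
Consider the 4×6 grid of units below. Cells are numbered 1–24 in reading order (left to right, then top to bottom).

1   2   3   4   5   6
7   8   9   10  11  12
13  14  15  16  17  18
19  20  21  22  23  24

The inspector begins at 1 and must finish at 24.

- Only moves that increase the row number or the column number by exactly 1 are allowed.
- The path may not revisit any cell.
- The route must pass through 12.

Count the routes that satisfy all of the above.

6

A right/down-only route from 1 to 24 makes exactly 3 down-moves and 5 right-moves in some order.
With no other constraints that would be C(8,3) = 56 routes.
Split at 12 and multiply the segment counts: 1→12: 6; 12→24: 1; product = 6.
That gives 6 routes.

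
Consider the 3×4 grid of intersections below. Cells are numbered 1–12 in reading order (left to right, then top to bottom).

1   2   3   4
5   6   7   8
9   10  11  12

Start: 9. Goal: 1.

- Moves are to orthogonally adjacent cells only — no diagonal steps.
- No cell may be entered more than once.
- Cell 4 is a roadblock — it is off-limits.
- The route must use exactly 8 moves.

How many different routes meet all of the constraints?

5

Need simple routes of exactly 8 moves from 9 to 1 (Manhattan distance 2, so 3 moves are spent on a detour and 3 undoing it).
Enumerating: 9 5 6 10 11 7 3 2 1 | 9 10 11 7 3 2 6 5 1 | 9 10 11 12 8 7 3 2 1 | 9 10 11 12 8 7 6 2 1 | 9 10 11 12 8 7 6 5 1.
That gives 5 routes.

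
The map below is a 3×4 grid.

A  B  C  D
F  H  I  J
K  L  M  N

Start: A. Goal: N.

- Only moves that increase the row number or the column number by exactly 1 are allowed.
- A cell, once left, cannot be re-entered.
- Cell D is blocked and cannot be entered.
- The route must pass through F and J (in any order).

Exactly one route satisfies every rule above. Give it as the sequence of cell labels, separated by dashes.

A - F - H - I - J - N

Moves only go right or down, so the column and row indices never decrease.
Route from A: down to F, 3× right (reaching J), down to N — 5 moves in all.
Check: all required cells visited.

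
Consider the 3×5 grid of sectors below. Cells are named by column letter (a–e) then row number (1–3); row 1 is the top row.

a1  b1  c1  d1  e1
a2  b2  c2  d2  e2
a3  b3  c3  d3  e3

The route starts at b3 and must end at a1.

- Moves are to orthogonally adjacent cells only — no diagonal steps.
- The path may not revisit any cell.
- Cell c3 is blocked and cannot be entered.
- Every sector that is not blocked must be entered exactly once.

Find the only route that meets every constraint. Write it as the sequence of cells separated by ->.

b3 -> a3 -> a2 -> b2 -> c2 -> d2 -> d3 -> e3 -> e2 -> e1 -> d1 -> c1 -> b1 -> a1

Need to visit all 14 open cells exactly once, starting at b3 and ending at a1.
Cell e3 has only two open neighbours (e2 and d3), so the path must pass straight through it: one of those is the cell it's entered from and the other is where it exits.
Route from b3: left to a3, up to a2, 3× right (reaching d2), down to d3, right to e3, 2× up (reaching e1), 4× left (reaching a1) — 13 moves in all.
Check: all 14 open cells covered.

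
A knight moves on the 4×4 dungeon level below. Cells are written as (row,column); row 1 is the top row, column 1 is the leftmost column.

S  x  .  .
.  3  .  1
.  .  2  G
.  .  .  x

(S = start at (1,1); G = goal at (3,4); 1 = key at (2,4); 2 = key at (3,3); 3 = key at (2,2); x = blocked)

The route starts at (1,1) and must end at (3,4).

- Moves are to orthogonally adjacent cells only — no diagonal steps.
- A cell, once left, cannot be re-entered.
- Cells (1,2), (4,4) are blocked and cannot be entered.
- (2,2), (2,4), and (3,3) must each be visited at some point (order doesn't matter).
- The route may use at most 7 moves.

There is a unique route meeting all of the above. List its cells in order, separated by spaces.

The 7-move cap with required stops at (2,2), (2,4), (3,3) leaves no slack for detours.
Route from (1,1): down 1 to (2,1), right 1 to (2,2), down 1 to (3,2), right 1 to (3,3), up 1 to (2,3), right 1 to (2,4), down 1 to (3,4) — 7 moves in all.
Check: all required cells visited; 7 ≤ 7 moves.

(1,1) (2,1) (2,2) (3,2) (3,3) (2,3) (2,4) (3,4)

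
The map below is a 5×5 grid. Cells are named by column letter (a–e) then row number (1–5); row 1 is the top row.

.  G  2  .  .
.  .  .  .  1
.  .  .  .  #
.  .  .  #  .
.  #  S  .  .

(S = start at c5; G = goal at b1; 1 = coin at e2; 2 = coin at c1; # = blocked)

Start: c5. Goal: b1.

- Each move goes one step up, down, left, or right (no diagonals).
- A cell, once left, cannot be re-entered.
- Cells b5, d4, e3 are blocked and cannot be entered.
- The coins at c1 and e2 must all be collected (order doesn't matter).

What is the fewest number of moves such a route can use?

Any route passes through c1 and e2 in some order between c5 and b1. Summing Manhattan distances along each leg and taking the cheapest ordering (c5 → e2 → c1 → b1) gives a lower bound of 5 + 3 + 1 = 9 moves.
A route of 9 moves achieves this: c5 → c4 → c3 → c2 → d2 → e2 → e1 → d1 → c1 → b1.
Since 9 matches the lower bound, it is optimal.

9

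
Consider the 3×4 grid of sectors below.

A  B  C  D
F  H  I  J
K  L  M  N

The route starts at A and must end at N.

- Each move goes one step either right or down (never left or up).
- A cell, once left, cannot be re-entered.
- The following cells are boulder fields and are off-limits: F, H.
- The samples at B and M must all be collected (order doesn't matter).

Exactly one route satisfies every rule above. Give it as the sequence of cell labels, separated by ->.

A -> B -> C -> I -> M -> N

Moves only go right or down, so the column and row indices never decrease.
Route from A: 2× right (reaching C), 2× down (reaching M), right to N — 5 moves in all.
Check: all required cells visited.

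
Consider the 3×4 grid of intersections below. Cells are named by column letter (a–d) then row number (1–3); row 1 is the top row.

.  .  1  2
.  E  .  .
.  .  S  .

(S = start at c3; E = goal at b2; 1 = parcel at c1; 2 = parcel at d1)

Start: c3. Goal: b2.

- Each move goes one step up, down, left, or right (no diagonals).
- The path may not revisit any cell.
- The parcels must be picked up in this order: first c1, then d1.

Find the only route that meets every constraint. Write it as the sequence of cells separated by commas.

c3, b3, a3, a2, a1, b1, c1, d1, d2, c2, b2

The waypoints must appear in the order c1, d1, with no cell reused.
Route from c3: left 2 to a3, up 2 to a1, right 3 to d1, down 1 to d2, left 2 to b2 — 10 moves in all.
Check: order respected (1 at step 6, 2 at step 7).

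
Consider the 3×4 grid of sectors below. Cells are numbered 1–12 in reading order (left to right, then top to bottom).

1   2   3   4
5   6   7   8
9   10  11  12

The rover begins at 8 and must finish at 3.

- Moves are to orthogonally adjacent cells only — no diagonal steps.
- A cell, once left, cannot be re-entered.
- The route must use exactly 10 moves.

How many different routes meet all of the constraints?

2

Need simple routes of exactly 10 moves from 8 to 3 (Manhattan distance 2, so 4 moves are spent on a detour and 4 undoing it).
Enumerating: 8 12 11 7 6 10 9 5 1 2 3 | 8 12 11 10 9 5 1 2 6 7 3.
That gives 2 routes.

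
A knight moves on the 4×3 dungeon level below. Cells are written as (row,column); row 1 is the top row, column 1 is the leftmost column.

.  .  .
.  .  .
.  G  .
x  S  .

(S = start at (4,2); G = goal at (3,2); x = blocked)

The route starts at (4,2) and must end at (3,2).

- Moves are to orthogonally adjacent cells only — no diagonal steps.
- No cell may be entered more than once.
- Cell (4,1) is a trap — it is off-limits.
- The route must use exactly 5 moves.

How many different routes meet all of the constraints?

Need simple routes of exactly 5 moves from (4,2) to (3,2) (Manhattan distance 1, so 2 moves are spent on a detour and 2 undoing it).
Enumerating: (4,2) (4,3) (3,3) (2,3) (2,2) (3,2).
That gives 1 route.

1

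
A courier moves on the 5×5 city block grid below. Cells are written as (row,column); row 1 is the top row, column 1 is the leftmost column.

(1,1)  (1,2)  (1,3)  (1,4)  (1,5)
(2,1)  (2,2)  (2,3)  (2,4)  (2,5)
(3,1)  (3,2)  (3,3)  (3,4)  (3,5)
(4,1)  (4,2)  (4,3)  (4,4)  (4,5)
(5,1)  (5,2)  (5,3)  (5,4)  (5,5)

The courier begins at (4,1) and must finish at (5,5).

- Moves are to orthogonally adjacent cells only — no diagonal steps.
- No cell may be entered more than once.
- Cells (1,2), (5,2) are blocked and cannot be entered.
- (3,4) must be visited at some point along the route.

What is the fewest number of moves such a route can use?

Any route passes through (3,4) somewhere between (4,1) and (5,5). Summing Manhattan distances along the two legs ((4,1) → (3,4) → (5,5)) gives a lower bound of 4 + 3 = 7 moves.
A route of 7 moves achieves this: (4,1) → (3,1) → (3,2) → (3,3) → (3,4) → (4,4) → (5,4) → (5,5).
Since 7 matches the lower bound, it is optimal.

7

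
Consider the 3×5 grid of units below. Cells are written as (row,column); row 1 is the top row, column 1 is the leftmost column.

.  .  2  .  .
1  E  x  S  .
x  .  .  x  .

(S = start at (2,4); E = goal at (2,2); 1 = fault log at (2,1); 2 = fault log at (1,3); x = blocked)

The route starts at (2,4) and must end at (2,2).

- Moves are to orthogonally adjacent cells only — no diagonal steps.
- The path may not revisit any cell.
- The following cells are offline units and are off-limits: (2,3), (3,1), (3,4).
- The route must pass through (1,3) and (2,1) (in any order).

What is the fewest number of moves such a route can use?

Any route passes through (1,3) and (2,1) in some order between (2,4) and (2,2). Summing Manhattan distances along each leg and taking the cheapest ordering ((2,4) → (1,3) → (2,1) → (2,2)) gives a lower bound of 2 + 3 + 1 = 6 moves.
A route of 6 moves achieves this: (2,4) → (1,4) → (1,3) → (1,2) → (1,1) → (2,1) → (2,2).
Since 6 matches the lower bound, it is optimal.

6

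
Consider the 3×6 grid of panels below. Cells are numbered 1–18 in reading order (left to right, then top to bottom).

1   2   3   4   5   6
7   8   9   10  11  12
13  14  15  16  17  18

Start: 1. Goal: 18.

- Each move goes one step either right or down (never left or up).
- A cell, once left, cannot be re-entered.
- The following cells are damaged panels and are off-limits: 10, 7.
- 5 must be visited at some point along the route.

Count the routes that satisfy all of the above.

A right/down-only route from 1 to 18 makes exactly 2 down-moves and 5 right-moves in some order.
With no other constraints that would be C(7,2) = 21 routes.
Split at 5 and multiply the segment counts (each segment already excludes blocked cells): 1→5: 1; 5→18: 3; product = 3.
That gives 3 routes.

3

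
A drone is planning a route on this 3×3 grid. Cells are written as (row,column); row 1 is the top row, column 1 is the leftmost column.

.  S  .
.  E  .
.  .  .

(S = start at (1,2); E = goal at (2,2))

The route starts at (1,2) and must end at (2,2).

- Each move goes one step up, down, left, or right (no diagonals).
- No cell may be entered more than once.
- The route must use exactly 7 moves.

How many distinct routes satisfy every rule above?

2

Need simple routes of exactly 7 moves from (1,2) to (2,2) (Manhattan distance 1, so 3 moves are spent on a detour and 3 undoing it).
Enumerating: (1,2) (1,1) (2,1) (3,1) (3,2) (3,3) (2,3) (2,2) | (1,2) (1,3) (2,3) (3,3) (3,2) (3,1) (2,1) (2,2).
That gives 2 routes.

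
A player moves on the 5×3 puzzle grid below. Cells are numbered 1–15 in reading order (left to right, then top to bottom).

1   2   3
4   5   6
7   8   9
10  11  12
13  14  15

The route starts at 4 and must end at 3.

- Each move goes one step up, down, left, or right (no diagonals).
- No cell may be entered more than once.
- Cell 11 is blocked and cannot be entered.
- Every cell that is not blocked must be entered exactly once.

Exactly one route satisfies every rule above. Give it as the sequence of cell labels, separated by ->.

Need to visit all 14 open cells exactly once, starting at 4 and ending at 3.
Route from 4: up to 1, right to 2, 2× down (reaching 8), left to 7, 2× down (reaching 13), 2× right (reaching 15), 4× up (reaching 3) — 13 moves in all.
Check: all 14 open cells covered.

4 -> 1 -> 2 -> 5 -> 8 -> 7 -> 10 -> 13 -> 14 -> 15 -> 12 -> 9 -> 6 -> 3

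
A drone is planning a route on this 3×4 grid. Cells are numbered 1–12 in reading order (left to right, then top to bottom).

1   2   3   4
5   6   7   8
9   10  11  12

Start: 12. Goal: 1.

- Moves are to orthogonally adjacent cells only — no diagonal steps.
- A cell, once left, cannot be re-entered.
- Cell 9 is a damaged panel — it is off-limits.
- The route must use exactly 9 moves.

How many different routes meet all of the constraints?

Need simple routes of exactly 9 moves from 12 to 1 (Manhattan distance 5, so 2 moves are spent on a detour and 2 undoing it).
Enumerating: 12 8 4 3 7 11 10 6 2 1 | 12 8 4 3 7 11 10 6 5 1 | 12 11 7 8 4 3 2 6 5 1 | 12 11 10 6 7 8 4 3 2 1.
That gives 4 routes.

4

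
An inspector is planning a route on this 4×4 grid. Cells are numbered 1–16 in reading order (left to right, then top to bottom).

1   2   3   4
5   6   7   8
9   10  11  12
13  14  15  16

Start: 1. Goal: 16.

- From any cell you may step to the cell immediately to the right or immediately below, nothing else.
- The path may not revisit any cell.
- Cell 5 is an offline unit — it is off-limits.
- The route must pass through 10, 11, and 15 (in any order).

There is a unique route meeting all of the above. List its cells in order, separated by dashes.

1 - 2 - 6 - 10 - 11 - 15 - 16

Moves only go right or down, so the column and row indices never decrease.
Route from 1: right 1 to 2, down 2 to 10, right 1 to 11, down 1 to 15, right 1 to 16 — 6 moves in all.
Check: all required cells visited.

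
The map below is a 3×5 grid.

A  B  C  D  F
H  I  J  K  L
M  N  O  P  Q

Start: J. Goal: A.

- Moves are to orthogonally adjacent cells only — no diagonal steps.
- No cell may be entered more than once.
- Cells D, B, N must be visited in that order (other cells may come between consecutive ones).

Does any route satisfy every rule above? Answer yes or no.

One route that works: J → K → D → C → B → I → N → M → H → A.

yes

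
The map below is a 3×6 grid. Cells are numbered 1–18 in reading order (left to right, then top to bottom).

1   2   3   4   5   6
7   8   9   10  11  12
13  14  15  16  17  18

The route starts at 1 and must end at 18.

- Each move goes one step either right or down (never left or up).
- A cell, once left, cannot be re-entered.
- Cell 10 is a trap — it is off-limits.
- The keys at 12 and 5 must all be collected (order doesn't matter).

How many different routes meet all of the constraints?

A right/down-only route from 1 to 18 makes exactly 2 down-moves and 5 right-moves in some order.
With no other constraints that would be C(7,2) = 21 routes.
A monotone route can only reach the required cells in the order 5, 12, so split there and multiply the segment counts (each segment already excludes blocked cells): 1→5: 1; 5→12: 2; 12→18: 1; product = 2.
That gives 2 routes.

2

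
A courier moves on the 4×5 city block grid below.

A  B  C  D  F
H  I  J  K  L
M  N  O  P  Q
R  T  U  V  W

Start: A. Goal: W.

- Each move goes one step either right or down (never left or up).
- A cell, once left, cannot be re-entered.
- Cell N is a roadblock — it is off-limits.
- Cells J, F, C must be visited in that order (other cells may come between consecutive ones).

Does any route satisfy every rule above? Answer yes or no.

F lies above J, so going from J to F would need an upward move — but moves only go right/down, so J cannot be visited before F.

no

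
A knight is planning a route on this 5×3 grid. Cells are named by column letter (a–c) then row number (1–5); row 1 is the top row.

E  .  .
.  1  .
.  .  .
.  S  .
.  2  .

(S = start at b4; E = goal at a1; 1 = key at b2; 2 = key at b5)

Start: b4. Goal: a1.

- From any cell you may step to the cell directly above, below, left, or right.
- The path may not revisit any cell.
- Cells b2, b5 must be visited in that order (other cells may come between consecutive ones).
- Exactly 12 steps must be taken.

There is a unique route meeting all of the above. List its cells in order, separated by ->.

b4 -> b3 -> b2 -> c2 -> c3 -> c4 -> c5 -> b5 -> a5 -> a4 -> a3 -> a2 -> a1

The waypoints must appear in the order b2, b5, with no cell reused.
Route from b4: 2× up (reaching b2), right to c2, 3× down (reaching c5), 2× left (reaching a5), 4× up (reaching a1) — 12 moves in all.
Check: order respected (1 at step 2, 2 at step 7); 12 moves as required.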